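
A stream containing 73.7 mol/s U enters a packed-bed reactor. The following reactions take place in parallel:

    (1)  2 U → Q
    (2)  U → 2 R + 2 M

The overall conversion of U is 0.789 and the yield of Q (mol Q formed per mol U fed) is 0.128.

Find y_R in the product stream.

Yield of Q: 1ξ₁ / 73.7 = 0.128 → ξ₁ = 9.434 mol/s.
Conversion of U: 2ξ₁ + 1ξ₂ = 0.789 × 73.7 = 58.15 → ξ₂ = 39.28 mol/s.
Outlet amounts (n = n₀ + Σ ν·ξ):
  U: 73.7 − 2(9.434) − 1(39.28) = 15.55
  Q: 0 + 1(9.434) = 9.434
  R: 0 + 2(39.28) = 78.56
  M: 0 + 2(39.28) = 78.56
Total out = 182.1 mol/s; y_R = 78.56 / 182.1 = 0.4314.

0.431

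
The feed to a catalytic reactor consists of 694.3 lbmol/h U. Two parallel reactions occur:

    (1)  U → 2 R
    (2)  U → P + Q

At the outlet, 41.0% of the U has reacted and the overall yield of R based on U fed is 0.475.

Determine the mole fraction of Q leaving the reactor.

Yield of R: 2ξ₁ / 694.3 = 0.475 → ξ₁ = 164.9 lbmol/h.
Conversion of U: 1ξ₁ + 1ξ₂ = 0.41 × 694.3 = 284.7 → ξ₂ = 119.8 lbmol/h.
Outlet amounts (n = n₀ + Σ ν·ξ):
  U: 694.3 − 1(164.9) − 1(119.8) = 409.6
  R: 0 + 2(164.9) = 329.8
  P: 0 + 1(119.8) = 119.8
  Q: 0 + 1(119.8) = 119.8
Total out = 979 lbmol/h; y_Q = 119.8 / 979 = 0.1223.

0.122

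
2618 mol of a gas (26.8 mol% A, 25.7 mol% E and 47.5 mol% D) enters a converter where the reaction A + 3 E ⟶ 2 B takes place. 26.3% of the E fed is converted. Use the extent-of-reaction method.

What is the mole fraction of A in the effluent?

E reacted = 0.263 × 672.8 = 177 mol; ν_E = −3, so ξ = 177/3 = 58.98 mol.
Outlet amounts (n = n₀ + ν ξ):
  A: 701.6 − 1(58.98) = 642.6
  E: 672.8 − 3(58.98) = 495.9
  B: 0 + 2(58.98) = 118
  D: 1244 (inert)
Total out = 2500 mol; y_A = 642.6 / 2500 = 0.2571.

0.257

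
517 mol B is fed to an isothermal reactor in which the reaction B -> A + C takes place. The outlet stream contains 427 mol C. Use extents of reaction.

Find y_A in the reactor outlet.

For C: n = n₀ + 1ξ → 427 = 0 + 1ξ, giving ξ = 427 mol.
Outlet amounts (n = n₀ + ν ξ):
  B: 517 − 1(427) = 90
  A: 0 + 1(427) = 427
  C: 0 + 1(427) = 427
Total out = 944 mol; y_A = 427 / 944 = 0.4523.

0.452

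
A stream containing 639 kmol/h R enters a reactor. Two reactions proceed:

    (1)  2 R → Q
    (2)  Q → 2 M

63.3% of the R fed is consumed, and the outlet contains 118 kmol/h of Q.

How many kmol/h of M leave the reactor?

Conversion of R: R consumed = 2ξ₁ = 0.633 × 639 → ξ₁ = 202.2 kmol/h.
Q balance: n_Q = 0 + 1ξ₁ − 1ξ₂ = 118 → ξ₂ = (1·202.2 − 118)/1 = 84.24 kmol/h.
Outlet amounts (n = n₀ + Σ ν·ξ):
  R: 639 − 2(202.2) = 234.5
  Q: 0 + 1(202.2) − 1(84.24) = 118
  M: 0 + 2(84.24) = 168.5

168 kmol/h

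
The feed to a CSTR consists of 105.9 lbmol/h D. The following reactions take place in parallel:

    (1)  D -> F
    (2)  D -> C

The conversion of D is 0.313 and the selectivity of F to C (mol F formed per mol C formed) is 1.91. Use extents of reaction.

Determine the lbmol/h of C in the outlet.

11.4 lbmol/h

Conversion of D: D consumed = 0.313 × 105.9 = 33.15 lbmol/h = 1ξ₁ + 1ξ₂.
Selectivity: 1ξ₁ / (1ξ₂) = 1.91 → ξ₁ = 1.91 ξ₂.
Substitute: (1·1.91 + 1) ξ₂ = 33.15 → ξ₂ = 11.39 lbmol/h, ξ₁ = 21.76 lbmol/h.
Outlet amounts (n = n₀ + Σ ν·ξ):
  D: 105.9 − 1(21.76) − 1(11.39) = 72.75
  F: 0 + 1(21.76) = 21.76
  C: 0 + 1(11.39) = 11.39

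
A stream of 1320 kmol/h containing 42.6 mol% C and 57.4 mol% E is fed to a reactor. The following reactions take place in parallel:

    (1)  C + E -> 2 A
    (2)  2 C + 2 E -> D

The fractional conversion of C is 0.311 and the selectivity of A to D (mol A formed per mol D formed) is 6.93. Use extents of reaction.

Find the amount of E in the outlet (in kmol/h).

Conversion of C: C consumed = 0.311 × 562.3 = 174.9 kmol/h = 1ξ₁ + 2ξ₂.
Selectivity: 2ξ₁ / (1ξ₂) = 6.93 → ξ₁ = 3.465 ξ₂.
Substitute: (1·3.465 + 2) ξ₂ = 174.9 → ξ₂ = 32 kmol/h, ξ₁ = 110.9 kmol/h.
Outlet amounts (n = n₀ + Σ ν·ξ):
  C: 562.3 − 1(110.9) − 2(32) = 387.4
  E: 757.7 − 1(110.9) − 2(32) = 582.8
  A: 0 + 2(110.9) = 221.8
  D: 0 + 1(32) = 32

583 kmol/h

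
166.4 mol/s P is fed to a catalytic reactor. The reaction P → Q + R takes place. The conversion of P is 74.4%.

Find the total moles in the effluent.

P reacted = 0.744 × 166.4 = 123.8 mol/s; ν_P = −1, so ξ = 123.8/1 = 123.8 mol/s.
Outlet amounts (n = n₀ + ν ξ):
  P: 166.4 − 1(123.8) = 42.6
  Q: 0 + 1(123.8) = 123.8
  R: 0 + 1(123.8) = 123.8
Total out = 42.6 + 123.8 + 123.8 = 290.2 mol/s.

290 mol/s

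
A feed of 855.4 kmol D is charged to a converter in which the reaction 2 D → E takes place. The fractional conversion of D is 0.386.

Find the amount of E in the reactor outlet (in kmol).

165 kmol

D reacted = 0.386 × 855.4 = 330.2 kmol; ν_D = −2, so ξ = 330.2/2 = 165.1 kmol.
Outlet amounts (n = n₀ + ν ξ):
  D: 855.4 − 2(165.1) = 525.2
  E: 0 + 1(165.1) = 165.1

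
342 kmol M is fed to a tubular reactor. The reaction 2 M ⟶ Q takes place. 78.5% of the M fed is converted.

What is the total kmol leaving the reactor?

208 kmol

M reacted = 0.785 × 342 = 268.5 kmol; ν_M = −2, so ξ = 268.5/2 = 134.2 kmol.
Outlet amounts (n = n₀ + ν ξ):
  M: 342 − 2(134.2) = 73.53
  Q: 0 + 1(134.2) = 134.2
Total out = 73.53 + 134.2 = 207.8 kmol.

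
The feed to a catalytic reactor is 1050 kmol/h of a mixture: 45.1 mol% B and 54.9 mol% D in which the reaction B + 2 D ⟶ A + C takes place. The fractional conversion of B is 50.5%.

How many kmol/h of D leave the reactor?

B reacted = 0.505 × 473.6 = 239.1 kmol/h; ν_B = −1, so ξ = 239.1/1 = 239.1 kmol/h.
Outlet amounts (n = n₀ + ν ξ):
  B: 473.6 − 1(239.1) = 234.4
  D: 576.5 − 2(239.1) = 98.16
  A: 0 + 1(239.1) = 239.1
  C: 0 + 1(239.1) = 239.1

98.2 kmol/h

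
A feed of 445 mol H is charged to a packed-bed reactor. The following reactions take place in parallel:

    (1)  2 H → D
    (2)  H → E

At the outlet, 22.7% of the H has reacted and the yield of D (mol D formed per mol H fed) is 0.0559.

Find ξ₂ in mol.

Yield of D: 1ξ₁ / 445 = 0.0559 → ξ₁ = 24.88 mol.
Conversion of H: 2ξ₁ + 1ξ₂ = 0.227 × 445 = 101 → ξ₂ = 51.26 mol.
Outlet amounts (n = n₀ + Σ ν·ξ):
  H: 445 − 2(24.88) − 1(51.26) = 344
  D: 0 + 1(24.88) = 24.88
  E: 0 + 1(51.26) = 51.26

ξ₂ = 51.3 mol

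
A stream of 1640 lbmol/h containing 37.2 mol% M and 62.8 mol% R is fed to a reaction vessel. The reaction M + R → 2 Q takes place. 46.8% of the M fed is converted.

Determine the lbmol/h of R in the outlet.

744 lbmol/h

M reacted = 0.468 × 610.1 = 285.5 lbmol/h; ν_M = −1, so ξ = 285.5/1 = 285.5 lbmol/h.
Outlet amounts (n = n₀ + ν ξ):
  M: 610.1 − 1(285.5) = 324.6
  R: 1030 − 1(285.5) = 744.4
  Q: 0 + 2(285.5) = 571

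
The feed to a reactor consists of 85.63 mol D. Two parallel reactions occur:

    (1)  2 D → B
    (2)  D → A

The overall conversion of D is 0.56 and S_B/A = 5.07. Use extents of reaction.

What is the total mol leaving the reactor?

Conversion of D: D consumed = 0.56 × 85.63 = 47.95 mol = 2ξ₁ + 1ξ₂.
Selectivity: 1ξ₁ / (1ξ₂) = 5.07 → ξ₁ = 5.07 ξ₂.
Substitute: (2·5.07 + 1) ξ₂ = 47.95 → ξ₂ = 4.305 mol, ξ₁ = 21.82 mol.
Outlet amounts (n = n₀ + Σ ν·ξ):
  D: 85.63 − 2(21.82) − 1(4.305) = 37.68
  B: 0 + 1(21.82) = 21.82
  A: 0 + 1(4.305) = 4.305
Total out = 37.68 + 21.82 + 4.305 = 63.81 mol.

63.8 mol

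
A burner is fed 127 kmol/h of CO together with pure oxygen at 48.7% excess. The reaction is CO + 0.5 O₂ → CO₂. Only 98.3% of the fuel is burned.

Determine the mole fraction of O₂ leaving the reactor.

0.201

Stoichiometric O₂ = 0.5 × 127 = 63.5 kmol/h; O₂ fed = 63.5 × 1.487 = 94.42 kmol/h.
Fuel reacted = 0.983 × 127 → ξ = 124.8 kmol/h.
Outlet (n = n₀ + ν ξ):
  CO: 127 − 1(124.8) = 2.159
  O₂: 94.42 − 0.5(124.8) = 32
  CO₂: 0 + 1(124.8) = 124.8
Total out = 159 kmol/h; y_O₂ = 32 / 159 = 0.2013.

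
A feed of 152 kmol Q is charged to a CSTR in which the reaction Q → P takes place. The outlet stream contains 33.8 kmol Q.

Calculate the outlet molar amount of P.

118 kmol

For Q: n = n₀ − 1ξ → 33.8 = 152 − 1ξ, giving ξ = 118.2 kmol.
Outlet amounts (n = n₀ + ν ξ):
  Q: 152 − 1(118.2) = 33.8
  P: 0 + 1(118.2) = 118.2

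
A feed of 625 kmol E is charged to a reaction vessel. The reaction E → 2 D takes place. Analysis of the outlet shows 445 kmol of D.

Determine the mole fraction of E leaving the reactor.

For D: n = n₀ + 2ξ → 445 = 0 + 2ξ, giving ξ = 222.5 kmol.
Outlet amounts (n = n₀ + ν ξ):
  E: 625 − 1(222.5) = 402.5
  D: 0 + 2(222.5) = 445
Total out = 847.5 kmol; y_E = 402.5 / 847.5 = 0.4749.

0.475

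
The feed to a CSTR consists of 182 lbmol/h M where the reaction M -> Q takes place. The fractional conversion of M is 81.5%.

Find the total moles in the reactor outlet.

M reacted = 0.815 × 182 = 148.3 lbmol/h; ν_M = −1, so ξ = 148.3/1 = 148.3 lbmol/h.
Outlet amounts (n = n₀ + ν ξ):
  M: 182 − 1(148.3) = 33.67
  Q: 0 + 1(148.3) = 148.3
Total out = 33.67 + 148.3 = 182 lbmol/h.

182 lbmol/h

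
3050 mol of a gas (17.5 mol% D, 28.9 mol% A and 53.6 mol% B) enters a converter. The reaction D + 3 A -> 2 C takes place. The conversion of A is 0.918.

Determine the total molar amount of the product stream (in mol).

2510 mol

A reacted = 0.918 × 881.5 = 809.2 mol; ν_A = −3, so ξ = 809.2/3 = 269.7 mol.
Outlet amounts (n = n₀ + ν ξ):
  D: 533.8 − 1(269.7) = 264
  A: 881.5 − 3(269.7) = 72.28
  C: 0 + 2(269.7) = 539.4
  B: 1635 (inert)
Total out = 264 + 72.28 + 539.4 + 1635 = 2511 mol.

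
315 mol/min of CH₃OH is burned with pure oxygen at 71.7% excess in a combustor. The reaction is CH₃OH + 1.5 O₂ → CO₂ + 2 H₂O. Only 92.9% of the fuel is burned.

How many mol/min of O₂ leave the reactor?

Stoichiometric O₂ = 1.5 × 315 = 472.5 mol/min; O₂ fed = 472.5 × 1.717 = 811.3 mol/min.
Fuel reacted = 0.929 × 315 → ξ = 292.6 mol/min.
Outlet (n = n₀ + ν ξ):
  CH₃OH: 315 − 1(292.6) = 22.37
  O₂: 811.3 − 1.5(292.6) = 372.3
  CO₂: 0 + 1(292.6) = 292.6
  H₂O: 0 + 2(292.6) = 585.3

372 mol/min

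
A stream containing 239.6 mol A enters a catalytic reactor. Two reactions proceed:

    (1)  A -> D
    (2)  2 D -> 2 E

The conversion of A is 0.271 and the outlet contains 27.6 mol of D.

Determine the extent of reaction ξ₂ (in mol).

Conversion of A: A consumed = 1ξ₁ = 0.271 × 239.6 → ξ₁ = 64.93 mol.
D balance: n_D = 0 + 1ξ₁ − 2ξ₂ = 27.6 → ξ₂ = (1·64.93 − 27.6)/2 = 18.67 mol.
Outlet amounts (n = n₀ + Σ ν·ξ):
  A: 239.6 − 1(64.93) = 174.7
  D: 0 + 1(64.93) − 2(18.67) = 27.6
  E: 0 + 2(18.67) = 37.33

ξ₂ = 18.7 mol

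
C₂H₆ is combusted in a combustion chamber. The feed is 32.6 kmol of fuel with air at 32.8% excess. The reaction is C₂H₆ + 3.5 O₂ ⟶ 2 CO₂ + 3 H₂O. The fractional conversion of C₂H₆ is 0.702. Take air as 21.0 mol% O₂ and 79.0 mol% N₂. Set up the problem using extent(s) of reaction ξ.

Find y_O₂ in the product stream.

Stoichiometric O₂ = 3.5 × 32.6 = 114.1 kmol; O₂ fed = 114.1 × 1.328 = 151.5 kmol.
N₂ fed = 151.5 × 79/21 = 570 kmol.
Fuel reacted = 0.702 × 32.6 → ξ = 22.89 kmol.
Outlet (n = n₀ + ν ξ):
  C₂H₆: 32.6 − 1(22.89) = 9.715
  O₂: 151.5 − 3.5(22.89) = 71.43
  N₂: 570 (inert)
  CO₂: 0 + 2(22.89) = 45.77
  H₂O: 0 + 3(22.89) = 68.66
Total out = 765.6 kmol; y_O₂ = 71.43 / 765.6 = 0.0933.

0.0933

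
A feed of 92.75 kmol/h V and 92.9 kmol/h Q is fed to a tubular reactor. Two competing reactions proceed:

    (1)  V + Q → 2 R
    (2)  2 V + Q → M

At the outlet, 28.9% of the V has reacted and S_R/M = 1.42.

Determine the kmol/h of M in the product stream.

Conversion of V: V consumed = 0.289 × 92.75 = 26.8 kmol/h = 1ξ₁ + 2ξ₂.
Selectivity: 2ξ₁ / (1ξ₂) = 1.42 → ξ₁ = 0.71 ξ₂.
Substitute: (1·0.71 + 2) ξ₂ = 26.8 → ξ₂ = 9.891 kmol/h, ξ₁ = 7.023 kmol/h.
Outlet amounts (n = n₀ + Σ ν·ξ):
  V: 92.75 − 1(7.023) − 2(9.891) = 65.95
  Q: 92.9 − 1(7.023) − 1(9.891) = 75.99
  R: 0 + 2(7.023) = 14.05
  M: 0 + 1(9.891) = 9.891

9.89 kmol/h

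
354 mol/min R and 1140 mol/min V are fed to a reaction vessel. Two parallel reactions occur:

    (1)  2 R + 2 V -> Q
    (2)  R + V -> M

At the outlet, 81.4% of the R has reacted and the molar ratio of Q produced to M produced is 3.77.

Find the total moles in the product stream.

Conversion of R: R consumed = 0.814 × 354 = 288.2 mol/min = 2ξ₁ + 1ξ₂.
Selectivity: 1ξ₁ / (1ξ₂) = 3.77 → ξ₁ = 3.77 ξ₂.
Substitute: (2·3.77 + 1) ξ₂ = 288.2 → ξ₂ = 33.74 mol/min, ξ₁ = 127.2 mol/min.
Outlet amounts (n = n₀ + Σ ν·ξ):
  R: 354 − 2(127.2) − 1(33.74) = 65.84
  V: 1140 − 2(127.2) − 1(33.74) = 851.8
  Q: 0 + 1(127.2) = 127.2
  M: 0 + 1(33.74) = 33.74
Total out = 65.84 + 851.8 + 127.2 + 33.74 = 1079 mol/min.

1080 mol/min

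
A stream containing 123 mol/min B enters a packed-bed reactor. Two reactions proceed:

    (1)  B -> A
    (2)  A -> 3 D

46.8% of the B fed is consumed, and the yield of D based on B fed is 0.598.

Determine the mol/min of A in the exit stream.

Conversion of B: B consumed = 1ξ₁ = 0.468 × 123 → ξ₁ = 57.56 mol/min.
Yield of D: 3ξ₂ / 123 = 0.598 → ξ₂ = 24.52 mol/min.
Outlet amounts (n = n₀ + Σ ν·ξ):
  B: 123 − 1(57.56) = 65.44
  A: 0 + 1(57.56) − 1(24.52) = 33.05
  D: 0 + 3(24.52) = 73.55

33 mol/min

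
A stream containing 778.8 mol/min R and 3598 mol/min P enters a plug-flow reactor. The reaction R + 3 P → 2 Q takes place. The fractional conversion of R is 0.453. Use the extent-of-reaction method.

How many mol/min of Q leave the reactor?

R reacted = 0.453 × 778.8 = 352.8 mol/min; ν_R = −1, so ξ = 352.8/1 = 352.8 mol/min.
Outlet amounts (n = n₀ + ν ξ):
  R: 778.8 − 1(352.8) = 426
  P: 3598 − 3(352.8) = 2540
  Q: 0 + 2(352.8) = 705.6

706 mol/min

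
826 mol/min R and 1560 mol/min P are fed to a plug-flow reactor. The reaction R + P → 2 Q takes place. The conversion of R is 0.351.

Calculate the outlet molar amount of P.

1270 mol/min

R reacted = 0.351 × 826 = 289.9 mol/min; ν_R = −1, so ξ = 289.9/1 = 289.9 mol/min.
Outlet amounts (n = n₀ + ν ξ):
  R: 826 − 1(289.9) = 536.1
  P: 1560 − 1(289.9) = 1270
  Q: 0 + 2(289.9) = 579.9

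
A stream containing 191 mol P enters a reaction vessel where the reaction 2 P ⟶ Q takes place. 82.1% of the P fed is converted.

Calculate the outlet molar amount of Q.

78.4 mol

P reacted = 0.821 × 191 = 156.8 mol; ν_P = −2, so ξ = 156.8/2 = 78.41 mol.
Outlet amounts (n = n₀ + ν ξ):
  P: 191 − 2(78.41) = 34.19
  Q: 0 + 1(78.41) = 78.41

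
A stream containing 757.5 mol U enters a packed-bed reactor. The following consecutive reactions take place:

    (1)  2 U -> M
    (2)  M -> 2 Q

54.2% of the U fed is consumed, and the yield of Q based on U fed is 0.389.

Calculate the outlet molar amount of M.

57.9 mol

Conversion of U: U consumed = 2ξ₁ = 0.542 × 757.5 → ξ₁ = 205.3 mol.
Yield of Q: 2ξ₂ / 757.5 = 0.389 → ξ₂ = 147.3 mol.
Outlet amounts (n = n₀ + Σ ν·ξ):
  U: 757.5 − 2(205.3) = 346.9
  M: 0 + 1(205.3) − 1(147.3) = 57.95
  Q: 0 + 2(147.3) = 294.7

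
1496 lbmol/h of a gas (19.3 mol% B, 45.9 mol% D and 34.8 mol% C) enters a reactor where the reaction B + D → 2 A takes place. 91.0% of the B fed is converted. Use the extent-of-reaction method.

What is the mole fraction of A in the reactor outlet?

0.351

B reacted = 0.91 × 288.7 = 262.7 lbmol/h; ν_B = −1, so ξ = 262.7/1 = 262.7 lbmol/h.
Outlet amounts (n = n₀ + ν ξ):
  B: 288.7 − 1(262.7) = 25.99
  D: 686.7 − 1(262.7) = 423.9
  A: 0 + 2(262.7) = 525.5
  C: 520.6 (inert)
Total out = 1496 lbmol/h; y_A = 525.5 / 1496 = 0.3513.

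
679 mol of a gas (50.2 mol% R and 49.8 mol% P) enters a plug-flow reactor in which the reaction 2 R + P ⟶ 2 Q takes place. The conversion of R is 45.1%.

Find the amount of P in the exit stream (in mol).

261 mol

R reacted = 0.451 × 340.9 = 153.7 mol; ν_R = −2, so ξ = 153.7/2 = 76.86 mol.
Outlet amounts (n = n₀ + ν ξ):
  R: 340.9 − 2(76.86) = 187.1
  P: 338.1 − 1(76.86) = 261.3
  Q: 0 + 2(76.86) = 153.7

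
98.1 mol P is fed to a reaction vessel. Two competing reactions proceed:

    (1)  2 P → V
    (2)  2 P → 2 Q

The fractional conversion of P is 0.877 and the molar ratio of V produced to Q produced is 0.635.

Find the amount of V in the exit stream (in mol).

24.1 mol

Conversion of P: P consumed = 0.877 × 98.1 = 86.03 mol = 2ξ₁ + 2ξ₂.
Selectivity: 1ξ₁ / (2ξ₂) = 0.635 → ξ₁ = 1.27 ξ₂.
Substitute: (2·1.27 + 2) ξ₂ = 86.03 → ξ₂ = 18.95 mol, ξ₁ = 24.07 mol.
Outlet amounts (n = n₀ + Σ ν·ξ):
  P: 98.1 − 2(24.07) − 2(18.95) = 12.07
  V: 0 + 1(24.07) = 24.07
  Q: 0 + 2(18.95) = 37.9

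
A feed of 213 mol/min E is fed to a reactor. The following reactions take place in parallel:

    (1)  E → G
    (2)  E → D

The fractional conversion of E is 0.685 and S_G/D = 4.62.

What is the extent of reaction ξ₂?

Conversion of E: E consumed = 0.685 × 213 = 145.9 mol/min = 1ξ₁ + 1ξ₂.
Selectivity: 1ξ₁ / (1ξ₂) = 4.62 → ξ₁ = 4.62 ξ₂.
Substitute: (1·4.62 + 1) ξ₂ = 145.9 → ξ₂ = 25.96 mol/min, ξ₁ = 119.9 mol/min.
Outlet amounts (n = n₀ + Σ ν·ξ):
  E: 213 − 1(119.9) − 1(25.96) = 67.09
  G: 0 + 1(119.9) = 119.9
  D: 0 + 1(25.96) = 25.96

ξ₂ = 26 mol/min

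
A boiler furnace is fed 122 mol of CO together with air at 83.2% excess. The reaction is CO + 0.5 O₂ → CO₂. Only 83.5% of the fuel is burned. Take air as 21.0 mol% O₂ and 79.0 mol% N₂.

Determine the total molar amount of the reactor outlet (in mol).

Stoichiometric O₂ = 0.5 × 122 = 61 mol; O₂ fed = 61 × 1.832 = 111.8 mol.
N₂ fed = 111.8 × 79/21 = 420.4 mol.
Fuel reacted = 0.835 × 122 → ξ = 101.9 mol.
Outlet (n = n₀ + ν ξ):
  CO: 122 − 1(101.9) = 20.13
  O₂: 111.8 − 0.5(101.9) = 60.82
  N₂: 420.4 (inert)
  CO₂: 0 + 1(101.9) = 101.9
Total out = 20.13 + 60.82 + 420.4 + 101.9 = 603.2 mol.

603 mol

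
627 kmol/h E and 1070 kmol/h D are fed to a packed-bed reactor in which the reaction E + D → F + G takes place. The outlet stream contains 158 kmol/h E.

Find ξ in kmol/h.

For E: n = n₀ − 1ξ → 158 = 627 − 1ξ, giving ξ = 469 kmol/h.
Outlet amounts (n = n₀ + ν ξ):
  E: 627 − 1(469) = 158
  D: 1070 − 1(469) = 601
  F: 0 + 1(469) = 469
  G: 0 + 1(469) = 469

ξ = 469 kmol/h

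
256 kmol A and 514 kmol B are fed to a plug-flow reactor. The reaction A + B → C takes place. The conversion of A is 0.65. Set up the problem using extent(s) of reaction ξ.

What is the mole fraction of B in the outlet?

A reacted = 0.65 × 256 = 166.4 kmol; ν_A = −1, so ξ = 166.4/1 = 166.4 kmol.
Outlet amounts (n = n₀ + ν ξ):
  A: 256 − 1(166.4) = 89.6
  B: 514 − 1(166.4) = 347.6
  C: 0 + 1(166.4) = 166.4
Total out = 603.6 kmol; y_B = 347.6 / 603.6 = 0.5759.

0.576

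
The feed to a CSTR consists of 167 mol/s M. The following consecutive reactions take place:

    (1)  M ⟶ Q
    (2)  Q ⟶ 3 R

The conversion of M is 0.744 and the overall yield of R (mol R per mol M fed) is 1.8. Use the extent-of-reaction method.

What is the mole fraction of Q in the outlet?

0.0655

Conversion of M: M consumed = 1ξ₁ = 0.744 × 167 → ξ₁ = 124.2 mol/s.
Yield of R: 3ξ₂ / 167 = 1.8 → ξ₂ = 100.2 mol/s.
Outlet amounts (n = n₀ + Σ ν·ξ):
  M: 167 − 1(124.2) = 42.75
  Q: 0 + 1(124.2) − 1(100.2) = 24.05
  R: 0 + 3(100.2) = 300.6
Total out = 367.4 mol/s; y_Q = 24.05 / 367.4 = 0.06545.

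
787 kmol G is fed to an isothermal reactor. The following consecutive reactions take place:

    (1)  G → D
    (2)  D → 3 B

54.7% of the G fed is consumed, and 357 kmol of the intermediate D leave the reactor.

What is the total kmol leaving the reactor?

Conversion of G: G consumed = 1ξ₁ = 0.547 × 787 → ξ₁ = 430.5 kmol.
D balance: n_D = 0 + 1ξ₁ − 1ξ₂ = 357 → ξ₂ = (1·430.5 − 357)/1 = 73.49 kmol.
Outlet amounts (n = n₀ + Σ ν·ξ):
  G: 787 − 1(430.5) = 356.5
  D: 0 + 1(430.5) − 1(73.49) = 357
  B: 0 + 3(73.49) = 220.5
Total out = 356.5 + 357 + 220.5 = 934 kmol.

934 kmol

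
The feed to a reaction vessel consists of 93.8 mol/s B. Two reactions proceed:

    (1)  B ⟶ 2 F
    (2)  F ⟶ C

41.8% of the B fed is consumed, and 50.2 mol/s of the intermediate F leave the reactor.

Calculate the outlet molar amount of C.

28.2 mol/s

Conversion of B: B consumed = 1ξ₁ = 0.418 × 93.8 → ξ₁ = 39.21 mol/s.
F balance: n_F = 0 + 2ξ₁ − 1ξ₂ = 50.2 → ξ₂ = (2·39.21 − 50.2)/1 = 28.22 mol/s.
Outlet amounts (n = n₀ + Σ ν·ξ):
  B: 93.8 − 1(39.21) = 54.59
  F: 0 + 2(39.21) − 1(28.22) = 50.2
  C: 0 + 1(28.22) = 28.22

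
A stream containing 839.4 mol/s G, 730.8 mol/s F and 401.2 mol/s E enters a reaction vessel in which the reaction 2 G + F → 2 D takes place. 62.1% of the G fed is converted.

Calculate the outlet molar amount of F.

G reacted = 0.621 × 839.4 = 521.3 mol/s; ν_G = −2, so ξ = 521.3/2 = 260.6 mol/s.
Outlet amounts (n = n₀ + ν ξ):
  G: 839.4 − 2(260.6) = 318.1
  F: 730.8 − 1(260.6) = 470.2
  D: 0 + 2(260.6) = 521.3
  E: 401.2 (inert)

470 mol/s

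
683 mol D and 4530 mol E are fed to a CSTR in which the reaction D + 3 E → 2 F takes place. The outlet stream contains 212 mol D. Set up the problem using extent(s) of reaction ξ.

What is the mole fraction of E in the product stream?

For D: n = n₀ − 1ξ → 212 = 683 − 1ξ, giving ξ = 471 mol.
Outlet amounts (n = n₀ + ν ξ):
  D: 683 − 1(471) = 212
  E: 4530 − 3(471) = 3117
  F: 0 + 2(471) = 942
Total out = 4271 mol; y_E = 3117 / 4271 = 0.7298.

0.73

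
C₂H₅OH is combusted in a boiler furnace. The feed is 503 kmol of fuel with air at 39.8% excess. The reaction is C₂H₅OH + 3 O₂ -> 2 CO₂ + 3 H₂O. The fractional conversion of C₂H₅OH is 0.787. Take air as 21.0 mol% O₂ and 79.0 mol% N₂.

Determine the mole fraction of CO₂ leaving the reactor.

0.0723

Stoichiometric O₂ = 3 × 503 = 1509 kmol; O₂ fed = 1509 × 1.398 = 2110 kmol.
N₂ fed = 2110 × 79/21 = 7936 kmol.
Fuel reacted = 0.787 × 503 → ξ = 395.9 kmol.
Outlet (n = n₀ + ν ξ):
  C₂H₅OH: 503 − 1(395.9) = 107.1
  O₂: 2110 − 3(395.9) = 922
  N₂: 7936 (inert)
  CO₂: 0 + 2(395.9) = 791.7
  H₂O: 0 + 3(395.9) = 1188
Total out = 10940 kmol; y_CO₂ = 791.7 / 10940 = 0.07234.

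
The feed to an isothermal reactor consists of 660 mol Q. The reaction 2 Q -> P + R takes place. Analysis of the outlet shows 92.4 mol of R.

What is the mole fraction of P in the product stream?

0.14

For R: n = n₀ + 1ξ → 92.4 = 0 + 1ξ, giving ξ = 92.4 mol.
Outlet amounts (n = n₀ + ν ξ):
  Q: 660 − 2(92.4) = 475.2
  P: 0 + 1(92.4) = 92.4
  R: 0 + 1(92.4) = 92.4
Total out = 660 mol; y_P = 92.4 / 660 = 0.14.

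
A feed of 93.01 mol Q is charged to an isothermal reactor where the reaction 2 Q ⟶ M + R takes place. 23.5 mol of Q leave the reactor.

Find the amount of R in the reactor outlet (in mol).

34.8 mol

For Q: n = n₀ − 2ξ → 23.5 = 93.01 − 2ξ, giving ξ = 34.76 mol.
Outlet amounts (n = n₀ + ν ξ):
  Q: 93.01 − 2(34.76) = 23.5
  M: 0 + 1(34.76) = 34.76
  R: 0 + 1(34.76) = 34.76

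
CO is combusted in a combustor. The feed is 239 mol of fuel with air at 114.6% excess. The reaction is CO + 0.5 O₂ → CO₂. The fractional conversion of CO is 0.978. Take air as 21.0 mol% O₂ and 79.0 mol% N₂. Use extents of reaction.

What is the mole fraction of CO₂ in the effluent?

0.174

Stoichiometric O₂ = 0.5 × 239 = 119.5 mol; O₂ fed = 119.5 × 2.146 = 256.4 mol.
N₂ fed = 256.4 × 79/21 = 964.7 mol.
Fuel reacted = 0.978 × 239 → ξ = 233.7 mol.
Outlet (n = n₀ + ν ξ):
  CO: 239 − 1(233.7) = 5.258
  O₂: 256.4 − 0.5(233.7) = 139.6
  N₂: 964.7 (inert)
  CO₂: 0 + 1(233.7) = 233.7
Total out = 1343 mol; y_CO₂ = 233.7 / 1343 = 0.174.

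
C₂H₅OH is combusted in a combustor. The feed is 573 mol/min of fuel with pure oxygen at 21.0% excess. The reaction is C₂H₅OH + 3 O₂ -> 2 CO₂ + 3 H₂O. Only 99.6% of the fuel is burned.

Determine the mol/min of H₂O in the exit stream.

Stoichiometric O₂ = 3 × 573 = 1719 mol/min; O₂ fed = 1719 × 1.210 = 2080 mol/min.
Fuel reacted = 0.996 × 573 → ξ = 570.7 mol/min.
Outlet (n = n₀ + ν ξ):
  C₂H₅OH: 573 − 1(570.7) = 2.292
  O₂: 2080 − 3(570.7) = 367.9
  CO₂: 0 + 2(570.7) = 1141
  H₂O: 0 + 3(570.7) = 1712

1710 mol/min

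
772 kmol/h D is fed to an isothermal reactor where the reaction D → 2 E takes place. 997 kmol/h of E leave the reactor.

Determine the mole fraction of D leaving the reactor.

For E: n = n₀ + 2ξ → 997 = 0 + 2ξ, giving ξ = 498.5 kmol/h.
Outlet amounts (n = n₀ + ν ξ):
  D: 772 − 1(498.5) = 273.5
  E: 0 + 2(498.5) = 997
Total out = 1270 kmol/h; y_D = 273.5 / 1270 = 0.2153.

0.215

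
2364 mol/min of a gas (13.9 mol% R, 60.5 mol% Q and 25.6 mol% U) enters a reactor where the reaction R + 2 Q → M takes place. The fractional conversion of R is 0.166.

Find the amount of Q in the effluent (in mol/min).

1320 mol/min

R reacted = 0.166 × 328.6 = 54.55 mol/min; ν_R = −1, so ξ = 54.55/1 = 54.55 mol/min.
Outlet amounts (n = n₀ + ν ξ):
  R: 328.6 − 1(54.55) = 274
  Q: 1430 − 2(54.55) = 1321
  M: 0 + 1(54.55) = 54.55
  U: 605.2 (inert)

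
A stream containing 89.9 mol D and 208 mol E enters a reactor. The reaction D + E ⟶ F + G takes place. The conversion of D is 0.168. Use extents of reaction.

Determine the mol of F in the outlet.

15.1 mol

D reacted = 0.168 × 89.9 = 15.1 mol; ν_D = −1, so ξ = 15.1/1 = 15.1 mol.
Outlet amounts (n = n₀ + ν ξ):
  D: 89.9 − 1(15.1) = 74.8
  E: 208 − 1(15.1) = 192.9
  F: 0 + 1(15.1) = 15.1
  G: 0 + 1(15.1) = 15.1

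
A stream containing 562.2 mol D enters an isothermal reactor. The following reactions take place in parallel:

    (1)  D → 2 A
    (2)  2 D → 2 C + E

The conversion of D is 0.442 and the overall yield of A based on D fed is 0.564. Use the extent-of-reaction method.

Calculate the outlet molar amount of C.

Yield of A: 2ξ₁ / 562.2 = 0.564 → ξ₁ = 158.5 mol.
Conversion of D: 1ξ₁ + 2ξ₂ = 0.442 × 562.2 = 248.5 → ξ₂ = 44.98 mol.
Outlet amounts (n = n₀ + Σ ν·ξ):
  D: 562.2 − 1(158.5) − 2(44.98) = 313.7
  A: 0 + 2(158.5) = 317.1
  C: 0 + 2(44.98) = 89.95
  E: 0 + 1(44.98) = 44.98

90 mol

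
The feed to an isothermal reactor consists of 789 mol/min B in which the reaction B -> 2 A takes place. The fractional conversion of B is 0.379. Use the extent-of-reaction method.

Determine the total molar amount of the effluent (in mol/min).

1090 mol/min

B reacted = 0.379 × 789 = 299 mol/min; ν_B = −1, so ξ = 299/1 = 299 mol/min.
Outlet amounts (n = n₀ + ν ξ):
  B: 789 − 1(299) = 490
  A: 0 + 2(299) = 598.1
Total out = 490 + 598.1 = 1088 mol/min.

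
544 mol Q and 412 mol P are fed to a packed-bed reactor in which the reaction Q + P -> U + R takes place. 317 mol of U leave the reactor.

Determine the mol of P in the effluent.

For U: n = n₀ + 1ξ → 317 = 0 + 1ξ, giving ξ = 317 mol.
Outlet amounts (n = n₀ + ν ξ):
  Q: 544 − 1(317) = 227
  P: 412 − 1(317) = 95
  U: 0 + 1(317) = 317
  R: 0 + 1(317) = 317

95 mol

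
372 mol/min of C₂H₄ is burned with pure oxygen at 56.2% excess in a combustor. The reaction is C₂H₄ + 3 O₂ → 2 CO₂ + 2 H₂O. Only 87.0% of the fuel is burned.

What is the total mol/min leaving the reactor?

2120 mol/min

Stoichiometric O₂ = 3 × 372 = 1116 mol/min; O₂ fed = 1116 × 1.562 = 1743 mol/min.
Fuel reacted = 0.87 × 372 → ξ = 323.6 mol/min.
Outlet (n = n₀ + ν ξ):
  C₂H₄: 372 − 1(323.6) = 48.36
  O₂: 1743 − 3(323.6) = 772.3
  CO₂: 0 + 2(323.6) = 647.3
  H₂O: 0 + 2(323.6) = 647.3
Total out = 48.36 + 772.3 + 647.3 + 647.3 = 2115 mol/min.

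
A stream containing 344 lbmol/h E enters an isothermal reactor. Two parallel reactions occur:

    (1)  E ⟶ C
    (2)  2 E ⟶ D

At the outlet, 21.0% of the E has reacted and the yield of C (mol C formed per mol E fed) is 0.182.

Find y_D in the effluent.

0.0142

Yield of C: 1ξ₁ / 344 = 0.182 → ξ₁ = 62.61 lbmol/h.
Conversion of E: 1ξ₁ + 2ξ₂ = 0.21 × 344 = 72.24 → ξ₂ = 4.816 lbmol/h.
Outlet amounts (n = n₀ + Σ ν·ξ):
  E: 344 − 1(62.61) − 2(4.816) = 271.8
  C: 0 + 1(62.61) = 62.61
  D: 0 + 1(4.816) = 4.816
Total out = 339.2 lbmol/h; y_D = 4.816 / 339.2 = 0.0142.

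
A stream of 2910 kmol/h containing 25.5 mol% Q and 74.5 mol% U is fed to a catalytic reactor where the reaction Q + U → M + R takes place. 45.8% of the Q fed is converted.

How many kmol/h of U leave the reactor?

1830 kmol/h

Q reacted = 0.458 × 742 = 339.9 kmol/h; ν_Q = −1, so ξ = 339.9/1 = 339.9 kmol/h.
Outlet amounts (n = n₀ + ν ξ):
  Q: 742 − 1(339.9) = 402.2
  U: 2168 − 1(339.9) = 1828
  M: 0 + 1(339.9) = 339.9
  R: 0 + 1(339.9) = 339.9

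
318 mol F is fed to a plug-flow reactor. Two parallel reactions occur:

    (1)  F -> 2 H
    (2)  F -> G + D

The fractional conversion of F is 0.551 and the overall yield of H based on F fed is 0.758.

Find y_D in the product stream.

0.111

Yield of H: 2ξ₁ / 318 = 0.758 → ξ₁ = 120.5 mol.
Conversion of F: 1ξ₁ + 1ξ₂ = 0.551 × 318 = 175.2 → ξ₂ = 54.7 mol.
Outlet amounts (n = n₀ + Σ ν·ξ):
  F: 318 − 1(120.5) − 1(54.7) = 142.8
  H: 0 + 2(120.5) = 241
  G: 0 + 1(54.7) = 54.7
  D: 0 + 1(54.7) = 54.7
Total out = 493.2 mol; y_D = 54.7 / 493.2 = 0.1109.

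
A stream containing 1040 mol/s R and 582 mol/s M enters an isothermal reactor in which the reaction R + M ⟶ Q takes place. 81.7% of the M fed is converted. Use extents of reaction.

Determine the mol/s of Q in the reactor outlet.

475 mol/s

M reacted = 0.817 × 582 = 475.5 mol/s; ν_M = −1, so ξ = 475.5/1 = 475.5 mol/s.
Outlet amounts (n = n₀ + ν ξ):
  R: 1040 − 1(475.5) = 564.5
  M: 582 − 1(475.5) = 106.5
  Q: 0 + 1(475.5) = 475.5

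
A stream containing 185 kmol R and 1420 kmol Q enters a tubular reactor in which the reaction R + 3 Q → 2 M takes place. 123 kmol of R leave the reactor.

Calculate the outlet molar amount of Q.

For R: n = n₀ − 1ξ → 123 = 185 − 1ξ, giving ξ = 62 kmol.
Outlet amounts (n = n₀ + ν ξ):
  R: 185 − 1(62) = 123
  Q: 1420 − 3(62) = 1234
  M: 0 + 2(62) = 124

1230 kmol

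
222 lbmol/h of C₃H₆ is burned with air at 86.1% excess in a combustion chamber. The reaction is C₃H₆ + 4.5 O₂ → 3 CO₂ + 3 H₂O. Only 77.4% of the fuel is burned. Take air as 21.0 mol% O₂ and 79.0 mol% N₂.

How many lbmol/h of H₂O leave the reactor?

515 lbmol/h

Stoichiometric O₂ = 4.5 × 222 = 999 lbmol/h; O₂ fed = 999 × 1.861 = 1859 lbmol/h.
N₂ fed = 1859 × 79/21 = 6994 lbmol/h.
Fuel reacted = 0.774 × 222 → ξ = 171.8 lbmol/h.
Outlet (n = n₀ + ν ξ):
  C₃H₆: 222 − 1(171.8) = 50.17
  O₂: 1859 − 4.5(171.8) = 1086
  N₂: 6994 (inert)
  CO₂: 0 + 3(171.8) = 515.5
  H₂O: 0 + 3(171.8) = 515.5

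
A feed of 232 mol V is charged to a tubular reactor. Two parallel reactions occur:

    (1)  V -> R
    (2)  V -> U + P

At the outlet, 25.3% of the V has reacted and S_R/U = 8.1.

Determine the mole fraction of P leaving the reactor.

Conversion of V: V consumed = 0.253 × 232 = 58.7 mol = 1ξ₁ + 1ξ₂.
Selectivity: 1ξ₁ / (1ξ₂) = 8.1 → ξ₁ = 8.1 ξ₂.
Substitute: (1·8.1 + 1) ξ₂ = 58.7 → ξ₂ = 6.45 mol, ξ₁ = 52.25 mol.
Outlet amounts (n = n₀ + Σ ν·ξ):
  V: 232 − 1(52.25) − 1(6.45) = 173.3
  R: 0 + 1(52.25) = 52.25
  U: 0 + 1(6.45) = 6.45
  P: 0 + 1(6.45) = 6.45
Total out = 238.5 mol; y_P = 6.45 / 238.5 = 0.02705.

0.0271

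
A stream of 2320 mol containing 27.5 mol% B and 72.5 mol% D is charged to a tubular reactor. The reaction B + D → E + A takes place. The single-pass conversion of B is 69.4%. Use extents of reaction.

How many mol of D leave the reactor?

1240 mol

B reacted = 0.694 × 638 = 442.8 mol; ν_B = −1, so ξ = 442.8/1 = 442.8 mol.
Outlet amounts (n = n₀ + ν ξ):
  B: 638 − 1(442.8) = 195.2
  D: 1682 − 1(442.8) = 1239
  E: 0 + 1(442.8) = 442.8
  A: 0 + 1(442.8) = 442.8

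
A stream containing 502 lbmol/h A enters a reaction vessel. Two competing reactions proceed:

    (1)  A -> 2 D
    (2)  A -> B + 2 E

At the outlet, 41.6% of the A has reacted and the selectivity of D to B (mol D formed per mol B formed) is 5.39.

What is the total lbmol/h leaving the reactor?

Conversion of A: A consumed = 0.416 × 502 = 208.8 lbmol/h = 1ξ₁ + 1ξ₂.
Selectivity: 2ξ₁ / (1ξ₂) = 5.39 → ξ₁ = 2.695 ξ₂.
Substitute: (1·2.695 + 1) ξ₂ = 208.8 → ξ₂ = 56.52 lbmol/h, ξ₁ = 152.3 lbmol/h.
Outlet amounts (n = n₀ + Σ ν·ξ):
  A: 502 − 1(152.3) − 1(56.52) = 293.2
  D: 0 + 2(152.3) = 304.6
  B: 0 + 1(56.52) = 56.52
  E: 0 + 2(56.52) = 113
Total out = 293.2 + 304.6 + 56.52 + 113 = 767.3 lbmol/h.

767 lbmol/h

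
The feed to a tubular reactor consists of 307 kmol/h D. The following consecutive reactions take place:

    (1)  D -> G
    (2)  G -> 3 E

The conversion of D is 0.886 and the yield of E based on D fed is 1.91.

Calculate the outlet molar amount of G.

Conversion of D: D consumed = 1ξ₁ = 0.886 × 307 → ξ₁ = 272 kmol/h.
Yield of E: 3ξ₂ / 307 = 1.91 → ξ₂ = 195.5 kmol/h.
Outlet amounts (n = n₀ + Σ ν·ξ):
  D: 307 − 1(272) = 35
  G: 0 + 1(272) − 1(195.5) = 76.55
  E: 0 + 3(195.5) = 586.4

76.5 kmol/h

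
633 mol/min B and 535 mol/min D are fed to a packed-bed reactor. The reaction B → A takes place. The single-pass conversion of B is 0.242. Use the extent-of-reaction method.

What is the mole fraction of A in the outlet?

0.131

B reacted = 0.242 × 633 = 153.2 mol/min; ν_B = −1, so ξ = 153.2/1 = 153.2 mol/min.
Outlet amounts (n = n₀ + ν ξ):
  B: 633 − 1(153.2) = 479.8
  A: 0 + 1(153.2) = 153.2
  D: 535 (inert)
Total out = 1168 mol/min; y_A = 153.2 / 1168 = 0.1312.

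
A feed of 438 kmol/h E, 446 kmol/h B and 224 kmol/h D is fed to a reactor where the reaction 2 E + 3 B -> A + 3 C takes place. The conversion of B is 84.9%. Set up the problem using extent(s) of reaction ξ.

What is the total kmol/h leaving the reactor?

982 kmol/h

B reacted = 0.849 × 446 = 378.7 kmol/h; ν_B = −3, so ξ = 378.7/3 = 126.2 kmol/h.
Outlet amounts (n = n₀ + ν ξ):
  E: 438 − 2(126.2) = 185.6
  B: 446 − 3(126.2) = 67.35
  A: 0 + 1(126.2) = 126.2
  C: 0 + 3(126.2) = 378.7
  D: 224 (inert)
Total out = 185.6 + 67.35 + 126.2 + 378.7 + 224 = 981.8 kmol/h.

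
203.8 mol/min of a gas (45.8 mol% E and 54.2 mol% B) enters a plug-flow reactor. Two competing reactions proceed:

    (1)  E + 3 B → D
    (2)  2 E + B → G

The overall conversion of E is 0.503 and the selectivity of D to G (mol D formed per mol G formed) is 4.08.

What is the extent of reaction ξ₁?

ξ₁ = 31.5 mol/min

Conversion of E: E consumed = 0.503 × 93.34 = 46.95 mol/min = 1ξ₁ + 2ξ₂.
Selectivity: 1ξ₁ / (1ξ₂) = 4.08 → ξ₁ = 4.08 ξ₂.
Substitute: (1·4.08 + 2) ξ₂ = 46.95 → ξ₂ = 7.722 mol/min, ξ₁ = 31.51 mol/min.
Outlet amounts (n = n₀ + Σ ν·ξ):
  E: 93.34 − 1(31.51) − 2(7.722) = 46.39
  B: 110.5 − 3(31.51) − 1(7.722) = 8.219
  D: 0 + 1(31.51) = 31.51
  G: 0 + 1(7.722) = 7.722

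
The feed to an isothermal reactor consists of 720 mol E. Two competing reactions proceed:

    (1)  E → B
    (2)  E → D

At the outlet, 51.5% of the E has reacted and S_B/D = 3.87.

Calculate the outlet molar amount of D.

Conversion of E: E consumed = 0.515 × 720 = 370.8 mol = 1ξ₁ + 1ξ₂.
Selectivity: 1ξ₁ / (1ξ₂) = 3.87 → ξ₁ = 3.87 ξ₂.
Substitute: (1·3.87 + 1) ξ₂ = 370.8 → ξ₂ = 76.14 mol, ξ₁ = 294.7 mol.
Outlet amounts (n = n₀ + Σ ν·ξ):
  E: 720 − 1(294.7) − 1(76.14) = 349.2
  B: 0 + 1(294.7) = 294.7
  D: 0 + 1(76.14) = 76.14

76.1 mol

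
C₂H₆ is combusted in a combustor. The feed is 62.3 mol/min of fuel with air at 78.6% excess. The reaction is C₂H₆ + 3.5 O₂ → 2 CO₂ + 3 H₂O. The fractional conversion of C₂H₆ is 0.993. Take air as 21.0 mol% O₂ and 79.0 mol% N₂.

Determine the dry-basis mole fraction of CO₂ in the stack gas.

0.0702

Stoichiometric O₂ = 3.5 × 62.3 = 218 mol/min; O₂ fed = 218 × 1.786 = 389.4 mol/min.
N₂ fed = 389.4 × 79/21 = 1465 mol/min.
Fuel reacted = 0.993 × 62.3 → ξ = 61.86 mol/min.
Outlet (n = n₀ + ν ξ):
  C₂H₆: 62.3 − 1(61.86) = 0.4361
  O₂: 389.4 − 3.5(61.86) = 172.9
  N₂: 1465 (inert)
  CO₂: 0 + 2(61.86) = 123.7
  H₂O: 0 + 3(61.86) = 185.6
Dry total = 1762 mol/min; y_CO₂ (dry) = 123.7 / 1762 = 0.07022.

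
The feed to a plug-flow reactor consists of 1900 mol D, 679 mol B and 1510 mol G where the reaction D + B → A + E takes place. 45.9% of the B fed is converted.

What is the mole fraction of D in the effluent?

0.388

B reacted = 0.459 × 679 = 311.7 mol; ν_B = −1, so ξ = 311.7/1 = 311.7 mol.
Outlet amounts (n = n₀ + ν ξ):
  D: 1900 − 1(311.7) = 1588
  B: 679 − 1(311.7) = 367.3
  A: 0 + 1(311.7) = 311.7
  E: 0 + 1(311.7) = 311.7
  G: 1510 (inert)
Total out = 4089 mol; y_D = 1588 / 4089 = 0.3884.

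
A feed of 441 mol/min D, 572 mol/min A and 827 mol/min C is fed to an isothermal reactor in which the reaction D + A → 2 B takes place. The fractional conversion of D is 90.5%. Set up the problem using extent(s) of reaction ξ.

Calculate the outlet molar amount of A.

173 mol/min

D reacted = 0.905 × 441 = 399.1 mol/min; ν_D = −1, so ξ = 399.1/1 = 399.1 mol/min.
Outlet amounts (n = n₀ + ν ξ):
  D: 441 − 1(399.1) = 41.89
  A: 572 − 1(399.1) = 172.9
  B: 0 + 2(399.1) = 798.2
  C: 827 (inert)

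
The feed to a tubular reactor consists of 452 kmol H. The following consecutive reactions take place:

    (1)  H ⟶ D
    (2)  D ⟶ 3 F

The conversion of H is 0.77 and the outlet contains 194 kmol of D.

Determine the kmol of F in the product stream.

462 kmol

Conversion of H: H consumed = 1ξ₁ = 0.77 × 452 → ξ₁ = 348 kmol.
D balance: n_D = 0 + 1ξ₁ − 1ξ₂ = 194 → ξ₂ = (1·348 − 194)/1 = 154 kmol.
Outlet amounts (n = n₀ + Σ ν·ξ):
  H: 452 − 1(348) = 104
  D: 0 + 1(348) − 1(154) = 194
  F: 0 + 3(154) = 462.1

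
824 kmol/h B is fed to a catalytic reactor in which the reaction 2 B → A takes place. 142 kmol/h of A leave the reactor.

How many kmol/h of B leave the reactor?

540 kmol/h

For A: n = n₀ + 1ξ → 142 = 0 + 1ξ, giving ξ = 142 kmol/h.
Outlet amounts (n = n₀ + ν ξ):
  B: 824 − 2(142) = 540
  A: 0 + 1(142) = 142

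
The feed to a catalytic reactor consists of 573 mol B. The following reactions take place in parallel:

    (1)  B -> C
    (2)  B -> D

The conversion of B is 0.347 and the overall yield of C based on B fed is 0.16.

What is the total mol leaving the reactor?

Yield of C: 1ξ₁ / 573 = 0.16 → ξ₁ = 91.68 mol.
Conversion of B: 1ξ₁ + 1ξ₂ = 0.347 × 573 = 198.8 → ξ₂ = 107.2 mol.
Outlet amounts (n = n₀ + Σ ν·ξ):
  B: 573 − 1(91.68) − 1(107.2) = 374.2
  C: 0 + 1(91.68) = 91.68
  D: 0 + 1(107.2) = 107.2
Total out = 374.2 + 91.68 + 107.2 = 573 mol.

573 mol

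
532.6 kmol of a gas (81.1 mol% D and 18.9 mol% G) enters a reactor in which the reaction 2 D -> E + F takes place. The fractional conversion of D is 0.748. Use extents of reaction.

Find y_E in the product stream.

0.303

D reacted = 0.748 × 431.9 = 323.1 kmol; ν_D = −2, so ξ = 323.1/2 = 161.5 kmol.
Outlet amounts (n = n₀ + ν ξ):
  D: 431.9 − 2(161.5) = 108.8
  E: 0 + 1(161.5) = 161.5
  F: 0 + 1(161.5) = 161.5
  G: 100.7 (inert)
Total out = 532.6 kmol; y_E = 161.5 / 532.6 = 0.3033.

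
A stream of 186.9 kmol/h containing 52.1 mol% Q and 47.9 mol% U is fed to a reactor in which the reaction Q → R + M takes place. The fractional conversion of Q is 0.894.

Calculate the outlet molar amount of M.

87.1 kmol/h

Q reacted = 0.894 × 97.37 = 87.05 kmol/h; ν_Q = −1, so ξ = 87.05/1 = 87.05 kmol/h.
Outlet amounts (n = n₀ + ν ξ):
  Q: 97.37 − 1(87.05) = 10.32
  R: 0 + 1(87.05) = 87.05
  M: 0 + 1(87.05) = 87.05
  U: 89.53 (inert)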